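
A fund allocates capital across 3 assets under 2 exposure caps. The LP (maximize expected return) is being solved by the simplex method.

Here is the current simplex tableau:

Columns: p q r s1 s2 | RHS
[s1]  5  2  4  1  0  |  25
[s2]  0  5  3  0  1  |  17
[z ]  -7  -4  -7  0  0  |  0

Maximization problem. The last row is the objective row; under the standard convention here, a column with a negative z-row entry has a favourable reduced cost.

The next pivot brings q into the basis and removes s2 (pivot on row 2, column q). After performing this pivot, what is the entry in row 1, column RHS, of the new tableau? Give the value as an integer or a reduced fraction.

Pivot element is row 2, column q: 5.
Normalize row 2: new (row 2, RHS) = 17/5 = 17/5.
row 1 ← row 1 − 2·(new row 2): 25 − 2·(17/5) = 91/5.

91/5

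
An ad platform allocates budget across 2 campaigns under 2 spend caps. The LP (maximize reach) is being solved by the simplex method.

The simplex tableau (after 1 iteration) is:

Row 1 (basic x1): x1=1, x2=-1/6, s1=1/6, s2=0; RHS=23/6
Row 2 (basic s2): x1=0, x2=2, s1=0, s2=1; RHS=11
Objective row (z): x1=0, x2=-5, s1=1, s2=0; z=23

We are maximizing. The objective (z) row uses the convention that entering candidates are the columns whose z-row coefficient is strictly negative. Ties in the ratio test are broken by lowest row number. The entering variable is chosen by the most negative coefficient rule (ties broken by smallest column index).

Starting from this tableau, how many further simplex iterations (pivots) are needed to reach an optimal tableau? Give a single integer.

pivot: x2 in, s2 out → z = 101/2
No improving column remains; optimal.

1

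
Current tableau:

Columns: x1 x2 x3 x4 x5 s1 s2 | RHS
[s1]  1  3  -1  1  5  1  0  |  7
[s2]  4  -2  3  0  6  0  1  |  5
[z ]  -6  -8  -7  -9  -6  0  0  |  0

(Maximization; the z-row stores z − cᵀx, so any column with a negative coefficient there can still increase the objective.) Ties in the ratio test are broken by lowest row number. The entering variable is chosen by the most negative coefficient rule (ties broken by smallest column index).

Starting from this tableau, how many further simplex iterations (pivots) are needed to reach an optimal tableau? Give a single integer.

pivot: x4 in, s1 out → z = 63
pivot: x3 in, s2 out → z = 269/3
No improving column remains; optimal.

2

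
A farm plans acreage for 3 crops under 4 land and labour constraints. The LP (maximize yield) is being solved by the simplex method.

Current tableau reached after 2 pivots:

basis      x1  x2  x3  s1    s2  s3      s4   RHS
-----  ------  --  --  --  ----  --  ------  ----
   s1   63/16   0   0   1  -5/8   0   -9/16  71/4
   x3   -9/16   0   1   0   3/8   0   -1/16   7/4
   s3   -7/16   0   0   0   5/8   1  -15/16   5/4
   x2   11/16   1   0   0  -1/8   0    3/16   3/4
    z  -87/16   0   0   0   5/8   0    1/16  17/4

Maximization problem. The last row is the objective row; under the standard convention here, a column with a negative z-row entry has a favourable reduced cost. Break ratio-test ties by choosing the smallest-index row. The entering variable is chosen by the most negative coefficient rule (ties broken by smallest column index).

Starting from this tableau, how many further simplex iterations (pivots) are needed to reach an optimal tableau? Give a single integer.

2

pivot: x1 in, x2 out → z = 112/11
pivot: s2 in, s3 out → z = 34/3
No improving column remains; optimal.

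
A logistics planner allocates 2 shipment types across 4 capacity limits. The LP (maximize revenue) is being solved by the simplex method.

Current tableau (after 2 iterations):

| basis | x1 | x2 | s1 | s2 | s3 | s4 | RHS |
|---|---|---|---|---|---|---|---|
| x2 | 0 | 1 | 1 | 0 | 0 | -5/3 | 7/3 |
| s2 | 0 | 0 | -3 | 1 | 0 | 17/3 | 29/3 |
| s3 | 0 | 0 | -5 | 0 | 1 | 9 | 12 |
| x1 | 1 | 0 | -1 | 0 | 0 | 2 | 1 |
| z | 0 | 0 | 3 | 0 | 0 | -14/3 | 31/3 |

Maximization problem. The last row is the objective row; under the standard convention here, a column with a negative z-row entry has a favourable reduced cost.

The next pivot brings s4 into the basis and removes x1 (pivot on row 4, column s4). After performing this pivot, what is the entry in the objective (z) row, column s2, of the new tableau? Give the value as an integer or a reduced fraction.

Pivot element is row 4, column s4: 2.
Normalize row 4: new (row 4, s2) = 0/2 = 0.
z-row ← z-row − (-14/3)·(new row 4): 0 − (-14/3)·0 = 0.

0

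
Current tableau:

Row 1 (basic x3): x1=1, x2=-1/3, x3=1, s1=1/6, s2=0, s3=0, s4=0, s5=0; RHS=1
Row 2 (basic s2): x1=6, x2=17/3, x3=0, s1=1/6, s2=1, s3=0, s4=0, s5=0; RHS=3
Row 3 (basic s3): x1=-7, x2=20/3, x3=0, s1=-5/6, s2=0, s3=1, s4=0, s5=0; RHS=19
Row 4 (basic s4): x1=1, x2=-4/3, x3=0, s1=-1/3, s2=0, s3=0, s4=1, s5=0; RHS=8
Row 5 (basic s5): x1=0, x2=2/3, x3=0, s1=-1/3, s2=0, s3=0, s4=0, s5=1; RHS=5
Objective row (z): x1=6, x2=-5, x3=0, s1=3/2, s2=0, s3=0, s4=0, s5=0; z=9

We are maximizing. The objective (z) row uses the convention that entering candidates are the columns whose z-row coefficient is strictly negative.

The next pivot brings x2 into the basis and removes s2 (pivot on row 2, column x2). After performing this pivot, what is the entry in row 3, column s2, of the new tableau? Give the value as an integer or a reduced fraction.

-20/17

Pivot element is row 2, column x2: 17/3.
Normalize row 2: new (row 2, s2) = 1/(17/3) = 3/17.
row 3 ← row 3 − (20/3)·(new row 2): 0 − (20/3)·(3/17) = -20/17.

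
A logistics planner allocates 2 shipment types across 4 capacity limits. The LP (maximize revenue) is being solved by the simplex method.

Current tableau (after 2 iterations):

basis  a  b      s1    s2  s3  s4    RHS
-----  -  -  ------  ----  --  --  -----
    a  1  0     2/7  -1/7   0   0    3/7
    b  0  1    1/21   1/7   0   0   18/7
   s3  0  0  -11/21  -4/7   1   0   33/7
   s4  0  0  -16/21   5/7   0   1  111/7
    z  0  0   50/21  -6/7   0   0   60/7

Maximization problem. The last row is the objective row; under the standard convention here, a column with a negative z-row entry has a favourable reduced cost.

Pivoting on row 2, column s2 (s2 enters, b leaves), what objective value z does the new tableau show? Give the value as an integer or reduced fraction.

24

Minimum ratio for s2: (18/7)/(1/7) = 18.
z changes by −(z-row coeff of s2)·ratio = −(-6/7)·18 = 108/7.
New z = 60/7 + (108/7) = 24.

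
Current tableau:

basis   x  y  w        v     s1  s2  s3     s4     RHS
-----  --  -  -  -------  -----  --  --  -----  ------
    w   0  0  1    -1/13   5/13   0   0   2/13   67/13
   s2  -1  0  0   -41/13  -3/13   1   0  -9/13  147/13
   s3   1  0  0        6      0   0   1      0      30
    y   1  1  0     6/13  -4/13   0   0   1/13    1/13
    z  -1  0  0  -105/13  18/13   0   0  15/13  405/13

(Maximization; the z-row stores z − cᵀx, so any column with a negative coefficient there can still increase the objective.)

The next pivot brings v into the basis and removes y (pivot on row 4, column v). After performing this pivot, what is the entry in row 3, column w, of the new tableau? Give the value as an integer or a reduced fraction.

Pivot element is row 4, column v: 6/13.
Normalize row 4: new (row 4, w) = 0/(6/13) = 0.
row 3 ← row 3 − 6·(new row 4): 0 − 6·0 = 0.

0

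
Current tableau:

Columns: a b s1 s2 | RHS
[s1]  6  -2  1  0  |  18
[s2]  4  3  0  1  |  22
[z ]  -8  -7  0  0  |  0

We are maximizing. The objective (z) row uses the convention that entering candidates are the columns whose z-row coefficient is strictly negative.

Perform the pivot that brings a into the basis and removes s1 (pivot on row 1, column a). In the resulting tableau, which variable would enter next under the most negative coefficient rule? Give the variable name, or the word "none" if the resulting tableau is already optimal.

b

Pivot element 6. New z-row = old z-row − (-8)·(row 1/6).
Updated z-row coefficients: a: 0, b: -29/3, s1: 4/3, s2: 0.
The most negative is -29/3 in column b, so b would enter next.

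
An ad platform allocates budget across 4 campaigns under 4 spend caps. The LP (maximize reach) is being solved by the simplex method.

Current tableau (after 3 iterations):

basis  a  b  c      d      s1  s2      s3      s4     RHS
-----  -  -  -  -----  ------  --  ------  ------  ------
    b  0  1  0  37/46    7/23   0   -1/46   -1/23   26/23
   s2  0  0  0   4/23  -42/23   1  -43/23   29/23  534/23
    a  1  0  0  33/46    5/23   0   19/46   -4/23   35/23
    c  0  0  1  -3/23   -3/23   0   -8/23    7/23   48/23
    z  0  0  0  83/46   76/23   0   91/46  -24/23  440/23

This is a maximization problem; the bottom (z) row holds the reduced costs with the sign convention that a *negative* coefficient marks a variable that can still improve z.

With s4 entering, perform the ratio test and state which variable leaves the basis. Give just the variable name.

Ratios: row 1 (b): entry -1/23 ≤ 0, skip; row 2 (s2): (534/23)/(29/23) = 534/29; row 3 (a): entry -4/23 ≤ 0, skip; row 4 (c): (48/23)/(7/23) = 48/7.
Minimum ratio 48/7 is in the c row, so c leaves.

c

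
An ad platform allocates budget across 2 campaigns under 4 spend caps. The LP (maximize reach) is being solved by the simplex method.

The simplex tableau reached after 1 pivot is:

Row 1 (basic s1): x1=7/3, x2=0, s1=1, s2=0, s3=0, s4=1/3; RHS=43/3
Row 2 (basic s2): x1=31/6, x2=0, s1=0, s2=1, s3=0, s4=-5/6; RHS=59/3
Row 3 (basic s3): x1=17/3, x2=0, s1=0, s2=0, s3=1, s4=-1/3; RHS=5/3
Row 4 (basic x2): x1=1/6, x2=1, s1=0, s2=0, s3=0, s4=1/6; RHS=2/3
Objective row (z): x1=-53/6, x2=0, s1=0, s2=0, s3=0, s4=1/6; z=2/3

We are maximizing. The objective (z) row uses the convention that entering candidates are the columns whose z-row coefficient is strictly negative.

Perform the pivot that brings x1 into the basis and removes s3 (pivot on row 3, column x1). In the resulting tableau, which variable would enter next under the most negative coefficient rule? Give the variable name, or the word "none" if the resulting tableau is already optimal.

s4

Pivot element 17/3. New z-row = old z-row − (-53/6)·(row 3/(17/3)).
Updated z-row coefficients: x1: 0, x2: 0, s1: 0, s2: 0, s3: 53/34, s4: -6/17.
The most negative is -6/17 in column s4, so s4 would enter next.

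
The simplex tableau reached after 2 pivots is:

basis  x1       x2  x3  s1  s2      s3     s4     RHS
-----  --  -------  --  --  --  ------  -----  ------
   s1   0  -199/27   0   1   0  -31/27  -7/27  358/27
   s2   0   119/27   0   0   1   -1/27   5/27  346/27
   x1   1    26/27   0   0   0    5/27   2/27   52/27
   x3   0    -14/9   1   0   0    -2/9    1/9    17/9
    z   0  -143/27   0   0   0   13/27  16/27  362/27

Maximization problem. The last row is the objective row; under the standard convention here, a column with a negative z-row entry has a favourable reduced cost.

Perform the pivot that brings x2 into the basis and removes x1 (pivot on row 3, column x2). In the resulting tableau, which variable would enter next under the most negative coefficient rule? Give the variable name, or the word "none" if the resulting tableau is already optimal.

none

Pivot element 26/27. New z-row = old z-row − (-143/27)·(row 3/(26/27)).
Updated z-row coefficients: x1: 11/2, x2: 0, x3: 0, s1: 0, s2: 0, s3: 3/2, s4: 1.
No coefficient is strictly negative; the tableau after this pivot is optimal.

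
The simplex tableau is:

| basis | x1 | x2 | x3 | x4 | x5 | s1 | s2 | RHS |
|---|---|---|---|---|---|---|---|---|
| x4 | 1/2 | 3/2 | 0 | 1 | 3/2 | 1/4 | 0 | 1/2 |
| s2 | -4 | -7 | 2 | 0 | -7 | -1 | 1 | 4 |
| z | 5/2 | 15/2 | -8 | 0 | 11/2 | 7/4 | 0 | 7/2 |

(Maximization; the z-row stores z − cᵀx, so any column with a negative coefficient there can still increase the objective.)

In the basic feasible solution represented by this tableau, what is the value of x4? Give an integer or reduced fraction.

1/2

x4 is basic (row 1); its value is the RHS of that row: 1/2.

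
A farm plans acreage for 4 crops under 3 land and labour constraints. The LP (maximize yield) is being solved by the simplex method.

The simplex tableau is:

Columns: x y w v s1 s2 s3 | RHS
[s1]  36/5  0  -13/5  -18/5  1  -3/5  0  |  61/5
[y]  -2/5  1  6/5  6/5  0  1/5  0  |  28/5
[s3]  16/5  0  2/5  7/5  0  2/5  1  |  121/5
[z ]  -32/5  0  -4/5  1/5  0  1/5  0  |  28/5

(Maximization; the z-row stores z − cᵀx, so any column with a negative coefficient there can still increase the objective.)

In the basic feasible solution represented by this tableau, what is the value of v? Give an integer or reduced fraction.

0

v is nonbasic (not in the basis column), so its value in the current BFS is 0.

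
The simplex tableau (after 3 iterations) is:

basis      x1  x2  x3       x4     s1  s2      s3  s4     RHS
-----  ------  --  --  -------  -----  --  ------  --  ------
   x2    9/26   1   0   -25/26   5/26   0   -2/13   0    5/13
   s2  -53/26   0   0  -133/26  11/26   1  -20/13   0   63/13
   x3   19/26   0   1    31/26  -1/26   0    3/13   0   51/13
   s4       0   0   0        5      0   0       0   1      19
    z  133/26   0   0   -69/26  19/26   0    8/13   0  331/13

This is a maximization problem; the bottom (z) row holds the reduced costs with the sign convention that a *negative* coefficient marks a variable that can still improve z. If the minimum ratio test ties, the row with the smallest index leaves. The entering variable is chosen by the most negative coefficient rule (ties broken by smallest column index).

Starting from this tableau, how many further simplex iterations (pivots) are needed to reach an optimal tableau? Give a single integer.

1

pivot: x4 in, x3 out → z = 1060/31
No improving column remains; optimal.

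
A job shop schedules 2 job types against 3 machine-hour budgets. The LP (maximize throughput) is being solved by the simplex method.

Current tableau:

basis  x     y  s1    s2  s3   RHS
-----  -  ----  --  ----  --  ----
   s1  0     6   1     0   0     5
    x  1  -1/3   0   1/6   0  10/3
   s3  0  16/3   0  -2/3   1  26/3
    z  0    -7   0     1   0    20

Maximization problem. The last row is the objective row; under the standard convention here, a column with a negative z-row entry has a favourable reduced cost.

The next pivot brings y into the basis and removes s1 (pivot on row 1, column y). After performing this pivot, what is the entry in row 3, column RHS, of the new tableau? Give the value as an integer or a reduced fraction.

Pivot element is row 1, column y: 6.
Normalize row 1: new (row 1, RHS) = 5/6 = 5/6.
row 3 ← row 3 − (16/3)·(new row 1): 26/3 − (16/3)·(5/6) = 38/9.

38/9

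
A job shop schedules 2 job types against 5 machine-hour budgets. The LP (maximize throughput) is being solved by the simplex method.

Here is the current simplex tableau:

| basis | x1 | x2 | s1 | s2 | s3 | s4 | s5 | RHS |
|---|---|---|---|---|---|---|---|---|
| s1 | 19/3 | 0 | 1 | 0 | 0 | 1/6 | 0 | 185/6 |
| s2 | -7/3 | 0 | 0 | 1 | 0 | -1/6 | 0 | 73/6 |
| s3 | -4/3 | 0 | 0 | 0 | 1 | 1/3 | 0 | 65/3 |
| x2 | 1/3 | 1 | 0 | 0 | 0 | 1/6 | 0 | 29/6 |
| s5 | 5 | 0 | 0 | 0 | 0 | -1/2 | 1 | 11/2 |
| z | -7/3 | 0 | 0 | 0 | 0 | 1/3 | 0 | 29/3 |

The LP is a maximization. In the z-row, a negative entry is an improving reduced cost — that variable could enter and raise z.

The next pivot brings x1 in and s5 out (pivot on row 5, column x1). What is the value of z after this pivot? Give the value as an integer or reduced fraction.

Minimum ratio for x1: (11/2)/5 = 11/10.
z changes by −(z-row coeff of x1)·ratio = −(-7/3)·(11/10) = 77/30.
New z = 29/3 + (77/30) = 367/30.

367/30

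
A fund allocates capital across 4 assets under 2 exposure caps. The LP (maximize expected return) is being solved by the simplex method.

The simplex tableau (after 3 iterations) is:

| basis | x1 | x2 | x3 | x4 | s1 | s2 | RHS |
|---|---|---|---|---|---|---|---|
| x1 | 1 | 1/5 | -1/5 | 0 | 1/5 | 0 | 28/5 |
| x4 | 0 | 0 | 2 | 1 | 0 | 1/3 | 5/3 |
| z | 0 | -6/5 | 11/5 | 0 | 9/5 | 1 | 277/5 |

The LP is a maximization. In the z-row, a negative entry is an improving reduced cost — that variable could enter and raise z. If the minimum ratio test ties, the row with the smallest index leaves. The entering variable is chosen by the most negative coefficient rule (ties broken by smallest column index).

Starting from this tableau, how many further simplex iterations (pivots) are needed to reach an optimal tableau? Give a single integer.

pivot: x2 in, x1 out → z = 89
No improving column remains; optimal.

1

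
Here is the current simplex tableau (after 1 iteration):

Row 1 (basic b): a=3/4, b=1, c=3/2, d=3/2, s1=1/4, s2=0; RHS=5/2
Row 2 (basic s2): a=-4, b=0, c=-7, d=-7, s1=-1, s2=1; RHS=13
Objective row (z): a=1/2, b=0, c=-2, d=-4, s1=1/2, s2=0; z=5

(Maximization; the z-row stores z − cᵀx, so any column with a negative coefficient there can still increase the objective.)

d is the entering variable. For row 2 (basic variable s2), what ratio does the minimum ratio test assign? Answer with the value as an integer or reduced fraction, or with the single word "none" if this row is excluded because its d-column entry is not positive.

The d entry in row 2 is -7 ≤ 0, so this row gives no ratio.

none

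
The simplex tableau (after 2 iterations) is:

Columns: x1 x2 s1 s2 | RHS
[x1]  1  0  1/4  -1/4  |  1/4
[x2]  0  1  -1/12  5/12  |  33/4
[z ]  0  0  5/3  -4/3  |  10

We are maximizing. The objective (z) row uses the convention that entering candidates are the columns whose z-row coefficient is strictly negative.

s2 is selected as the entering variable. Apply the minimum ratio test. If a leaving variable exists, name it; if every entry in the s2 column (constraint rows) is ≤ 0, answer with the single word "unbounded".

Ratios: row 1 (x1): entry -1/4 ≤ 0, skip; row 2 (x2): (33/4)/(5/12) = 99/5.
Minimum ratio is in the x2 row, so x2 leaves.

x2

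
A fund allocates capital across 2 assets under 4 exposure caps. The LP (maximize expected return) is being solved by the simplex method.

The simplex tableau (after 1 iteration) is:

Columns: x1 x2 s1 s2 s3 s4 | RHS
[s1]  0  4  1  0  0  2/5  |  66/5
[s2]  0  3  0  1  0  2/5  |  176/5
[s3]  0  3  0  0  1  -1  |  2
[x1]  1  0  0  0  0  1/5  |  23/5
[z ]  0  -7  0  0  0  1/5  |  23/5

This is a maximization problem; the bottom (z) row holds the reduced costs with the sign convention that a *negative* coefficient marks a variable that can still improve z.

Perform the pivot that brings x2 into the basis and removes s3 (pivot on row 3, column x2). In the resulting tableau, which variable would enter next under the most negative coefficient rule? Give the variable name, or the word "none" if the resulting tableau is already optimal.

Pivot element 3. New z-row = old z-row − (-7)·(row 3/3).
Updated z-row coefficients: x1: 0, x2: 0, s1: 0, s2: 0, s3: 7/3, s4: -32/15.
The most negative is -32/15 in column s4, so s4 would enter next.

s4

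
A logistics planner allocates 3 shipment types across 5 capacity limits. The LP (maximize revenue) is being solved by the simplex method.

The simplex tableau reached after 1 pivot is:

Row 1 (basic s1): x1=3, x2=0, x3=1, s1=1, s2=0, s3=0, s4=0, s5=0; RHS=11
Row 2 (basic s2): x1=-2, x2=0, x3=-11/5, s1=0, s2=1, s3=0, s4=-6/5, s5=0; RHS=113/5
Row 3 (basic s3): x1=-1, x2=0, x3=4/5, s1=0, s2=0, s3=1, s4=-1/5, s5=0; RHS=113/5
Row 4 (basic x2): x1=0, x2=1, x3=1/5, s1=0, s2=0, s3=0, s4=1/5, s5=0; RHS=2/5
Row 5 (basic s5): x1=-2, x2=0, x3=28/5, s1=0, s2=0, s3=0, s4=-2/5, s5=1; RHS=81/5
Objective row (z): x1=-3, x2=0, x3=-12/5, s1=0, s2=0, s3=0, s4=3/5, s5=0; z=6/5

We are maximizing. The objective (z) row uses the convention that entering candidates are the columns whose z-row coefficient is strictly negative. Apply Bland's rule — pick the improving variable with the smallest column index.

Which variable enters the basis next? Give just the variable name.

Objective-row coefficients: x1: -3, x2: 0, x3: -12/5, s1: 0, s2: 0, s3: 0, s4: 3/5, s5: 0.
Improving columns: x1, x3. Bland's rule picks the smallest column index → x1.

x1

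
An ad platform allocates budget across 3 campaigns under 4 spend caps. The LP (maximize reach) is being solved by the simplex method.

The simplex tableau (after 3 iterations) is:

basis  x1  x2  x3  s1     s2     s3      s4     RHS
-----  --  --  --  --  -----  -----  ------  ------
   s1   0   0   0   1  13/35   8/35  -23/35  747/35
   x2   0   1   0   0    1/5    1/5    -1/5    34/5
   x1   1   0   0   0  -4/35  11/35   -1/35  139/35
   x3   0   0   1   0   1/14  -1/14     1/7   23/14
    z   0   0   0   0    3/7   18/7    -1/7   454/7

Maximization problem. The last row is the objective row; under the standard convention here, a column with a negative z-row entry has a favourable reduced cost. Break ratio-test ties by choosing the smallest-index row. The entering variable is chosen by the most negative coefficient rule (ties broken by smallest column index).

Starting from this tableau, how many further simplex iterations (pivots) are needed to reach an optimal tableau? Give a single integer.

pivot: s4 in, x3 out → z = 133/2
No improving column remains; optimal.

1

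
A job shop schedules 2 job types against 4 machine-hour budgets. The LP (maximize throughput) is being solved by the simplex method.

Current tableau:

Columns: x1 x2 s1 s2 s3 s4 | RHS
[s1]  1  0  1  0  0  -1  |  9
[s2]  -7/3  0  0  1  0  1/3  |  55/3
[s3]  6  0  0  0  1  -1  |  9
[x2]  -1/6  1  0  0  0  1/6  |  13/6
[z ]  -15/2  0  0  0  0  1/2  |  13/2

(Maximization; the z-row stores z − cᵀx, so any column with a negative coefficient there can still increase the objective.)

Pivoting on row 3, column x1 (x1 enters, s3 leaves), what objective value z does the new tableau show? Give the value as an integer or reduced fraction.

Minimum ratio for x1: 9/6 = 3/2.
z changes by −(z-row coeff of x1)·ratio = −(-15/2)·(3/2) = 45/4.
New z = 13/2 + (45/4) = 71/4.

71/4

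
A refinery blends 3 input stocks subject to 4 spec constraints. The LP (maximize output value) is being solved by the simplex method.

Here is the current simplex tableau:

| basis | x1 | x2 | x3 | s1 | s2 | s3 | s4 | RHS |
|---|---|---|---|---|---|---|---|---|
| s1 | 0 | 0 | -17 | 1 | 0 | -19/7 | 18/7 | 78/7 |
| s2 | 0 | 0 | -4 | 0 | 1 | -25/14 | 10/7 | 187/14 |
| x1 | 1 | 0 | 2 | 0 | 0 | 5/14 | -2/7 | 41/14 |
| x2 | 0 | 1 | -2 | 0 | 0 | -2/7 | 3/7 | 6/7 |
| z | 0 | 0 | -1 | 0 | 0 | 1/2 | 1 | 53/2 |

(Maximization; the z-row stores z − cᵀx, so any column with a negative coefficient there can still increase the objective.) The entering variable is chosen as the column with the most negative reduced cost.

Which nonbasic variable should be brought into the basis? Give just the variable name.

Objective-row coefficients: x1: 0, x2: 0, x3: -1, s1: 0, s2: 0, s3: 1/2, s4: 1.
The most negative is -1 in column x3, so x3 enters.

x3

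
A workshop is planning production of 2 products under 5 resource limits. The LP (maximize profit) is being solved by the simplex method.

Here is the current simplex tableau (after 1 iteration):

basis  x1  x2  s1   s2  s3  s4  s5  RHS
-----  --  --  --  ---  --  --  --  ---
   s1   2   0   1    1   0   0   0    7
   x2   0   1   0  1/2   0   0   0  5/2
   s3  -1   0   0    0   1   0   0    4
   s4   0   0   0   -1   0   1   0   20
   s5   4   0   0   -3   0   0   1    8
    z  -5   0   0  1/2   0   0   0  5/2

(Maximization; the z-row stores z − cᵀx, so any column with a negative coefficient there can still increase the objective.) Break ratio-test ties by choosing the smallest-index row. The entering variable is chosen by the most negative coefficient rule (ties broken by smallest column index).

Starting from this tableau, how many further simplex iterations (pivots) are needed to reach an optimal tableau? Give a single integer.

pivot: x1 in, s5 out → z = 25/2
pivot: s2 in, s1 out → z = 82/5
No improving column remains; optimal.

2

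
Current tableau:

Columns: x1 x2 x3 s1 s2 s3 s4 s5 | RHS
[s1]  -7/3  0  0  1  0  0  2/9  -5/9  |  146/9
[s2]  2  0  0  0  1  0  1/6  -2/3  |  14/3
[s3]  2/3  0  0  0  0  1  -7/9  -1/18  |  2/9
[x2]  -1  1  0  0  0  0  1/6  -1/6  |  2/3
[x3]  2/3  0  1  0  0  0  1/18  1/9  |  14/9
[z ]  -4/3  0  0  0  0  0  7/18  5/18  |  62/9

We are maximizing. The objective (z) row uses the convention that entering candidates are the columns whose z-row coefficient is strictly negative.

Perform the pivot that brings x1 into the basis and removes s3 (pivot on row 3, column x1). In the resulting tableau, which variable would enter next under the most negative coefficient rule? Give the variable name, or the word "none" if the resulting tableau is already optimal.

Pivot element 2/3. New z-row = old z-row − (-4/3)·(row 3/(2/3)).
Updated z-row coefficients: x1: 0, x2: 0, x3: 0, s1: 0, s2: 0, s3: 2, s4: -7/6, s5: 1/6.
The most negative is -7/6 in column s4, so s4 would enter next.

s4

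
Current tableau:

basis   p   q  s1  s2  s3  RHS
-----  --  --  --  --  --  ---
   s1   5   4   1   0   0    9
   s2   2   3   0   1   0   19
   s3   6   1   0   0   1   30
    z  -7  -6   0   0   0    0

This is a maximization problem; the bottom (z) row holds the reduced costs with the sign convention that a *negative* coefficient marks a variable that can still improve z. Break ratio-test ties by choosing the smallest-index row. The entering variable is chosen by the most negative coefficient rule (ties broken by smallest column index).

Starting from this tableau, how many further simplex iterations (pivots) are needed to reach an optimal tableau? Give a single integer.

pivot: p in, s1 out → z = 63/5
pivot: q in, p out → z = 27/2
No improving column remains; optimal.

2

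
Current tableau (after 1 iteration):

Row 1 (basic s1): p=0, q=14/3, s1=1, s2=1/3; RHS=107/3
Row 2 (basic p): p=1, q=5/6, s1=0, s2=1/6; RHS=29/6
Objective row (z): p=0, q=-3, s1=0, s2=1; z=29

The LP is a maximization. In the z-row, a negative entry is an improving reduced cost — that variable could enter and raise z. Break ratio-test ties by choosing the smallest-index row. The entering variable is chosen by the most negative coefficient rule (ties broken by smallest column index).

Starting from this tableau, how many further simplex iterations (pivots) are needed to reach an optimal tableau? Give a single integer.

pivot: q in, p out → z = 232/5
No improving column remains; optimal.

1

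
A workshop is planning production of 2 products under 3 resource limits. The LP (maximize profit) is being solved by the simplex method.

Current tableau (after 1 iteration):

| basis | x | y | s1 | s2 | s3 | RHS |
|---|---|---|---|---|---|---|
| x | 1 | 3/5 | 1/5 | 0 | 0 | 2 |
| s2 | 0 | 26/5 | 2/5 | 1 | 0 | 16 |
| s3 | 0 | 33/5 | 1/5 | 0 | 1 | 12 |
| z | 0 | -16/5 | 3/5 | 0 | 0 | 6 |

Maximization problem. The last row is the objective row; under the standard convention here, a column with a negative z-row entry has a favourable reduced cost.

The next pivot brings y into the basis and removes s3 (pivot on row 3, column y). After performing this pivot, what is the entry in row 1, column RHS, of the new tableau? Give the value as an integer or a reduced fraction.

Pivot element is row 3, column y: 33/5.
Normalize row 3: new (row 3, RHS) = 12/(33/5) = 20/11.
row 1 ← row 1 − (3/5)·(new row 3): 2 − (3/5)·(20/11) = 10/11.

10/11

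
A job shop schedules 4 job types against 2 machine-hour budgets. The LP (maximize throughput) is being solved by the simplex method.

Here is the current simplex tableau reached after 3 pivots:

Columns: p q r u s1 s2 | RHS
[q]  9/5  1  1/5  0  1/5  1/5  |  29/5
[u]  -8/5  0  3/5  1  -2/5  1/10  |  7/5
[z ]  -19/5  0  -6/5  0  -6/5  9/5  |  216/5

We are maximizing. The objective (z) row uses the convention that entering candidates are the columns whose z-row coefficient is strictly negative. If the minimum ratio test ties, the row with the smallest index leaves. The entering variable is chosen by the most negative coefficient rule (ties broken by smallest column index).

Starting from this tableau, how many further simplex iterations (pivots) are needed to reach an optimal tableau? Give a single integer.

pivot: p in, q out → z = 499/9
pivot: r in, u out → z = 62
pivot: s1 in, p out → z = 78
No improving column remains; optimal.

3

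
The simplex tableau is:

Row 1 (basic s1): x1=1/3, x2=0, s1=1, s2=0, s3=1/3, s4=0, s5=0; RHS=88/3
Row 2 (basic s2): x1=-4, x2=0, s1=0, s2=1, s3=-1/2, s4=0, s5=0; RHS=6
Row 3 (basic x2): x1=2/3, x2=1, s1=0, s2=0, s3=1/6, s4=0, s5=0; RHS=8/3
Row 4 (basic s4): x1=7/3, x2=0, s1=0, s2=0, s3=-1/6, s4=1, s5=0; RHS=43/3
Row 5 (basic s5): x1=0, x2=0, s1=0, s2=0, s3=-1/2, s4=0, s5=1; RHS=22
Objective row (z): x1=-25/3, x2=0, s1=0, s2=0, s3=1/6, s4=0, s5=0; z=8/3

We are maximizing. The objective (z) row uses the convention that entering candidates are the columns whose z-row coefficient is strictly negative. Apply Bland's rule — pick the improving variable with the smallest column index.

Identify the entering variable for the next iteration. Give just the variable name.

x1

Objective-row coefficients: x1: -25/3, x2: 0, s1: 0, s2: 0, s3: 1/6, s4: 0, s5: 0.
Improving columns: x1. Bland's rule picks the smallest column index → x1.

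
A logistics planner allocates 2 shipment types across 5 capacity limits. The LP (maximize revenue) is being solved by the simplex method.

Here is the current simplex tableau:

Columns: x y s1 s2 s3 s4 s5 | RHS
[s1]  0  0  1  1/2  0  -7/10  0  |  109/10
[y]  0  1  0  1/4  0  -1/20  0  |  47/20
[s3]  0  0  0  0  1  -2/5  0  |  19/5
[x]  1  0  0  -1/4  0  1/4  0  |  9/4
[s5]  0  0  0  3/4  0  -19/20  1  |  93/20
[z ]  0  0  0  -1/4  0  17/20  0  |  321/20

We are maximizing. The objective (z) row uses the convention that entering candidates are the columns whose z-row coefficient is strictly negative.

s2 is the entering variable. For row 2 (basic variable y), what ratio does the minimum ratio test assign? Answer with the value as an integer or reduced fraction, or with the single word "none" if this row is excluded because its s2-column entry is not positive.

Ratio = RHS / (s2 entry) = (47/20) / (1/4) = 47/5.

47/5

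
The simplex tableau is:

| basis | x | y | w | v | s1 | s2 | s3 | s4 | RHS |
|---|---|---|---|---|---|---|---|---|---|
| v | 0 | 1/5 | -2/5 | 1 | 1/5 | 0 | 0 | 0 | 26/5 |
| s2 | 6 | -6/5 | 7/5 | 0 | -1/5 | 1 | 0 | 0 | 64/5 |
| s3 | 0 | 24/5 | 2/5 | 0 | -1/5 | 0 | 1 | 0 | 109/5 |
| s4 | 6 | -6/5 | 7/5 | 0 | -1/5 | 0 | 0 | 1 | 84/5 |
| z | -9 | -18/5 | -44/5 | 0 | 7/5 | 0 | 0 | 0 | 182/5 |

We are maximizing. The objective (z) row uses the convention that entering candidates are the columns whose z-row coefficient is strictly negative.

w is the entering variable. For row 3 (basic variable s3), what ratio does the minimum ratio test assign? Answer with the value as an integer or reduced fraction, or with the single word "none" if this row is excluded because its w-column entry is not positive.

Ratio = RHS / (w entry) = (109/5) / (2/5) = 109/2.

109/2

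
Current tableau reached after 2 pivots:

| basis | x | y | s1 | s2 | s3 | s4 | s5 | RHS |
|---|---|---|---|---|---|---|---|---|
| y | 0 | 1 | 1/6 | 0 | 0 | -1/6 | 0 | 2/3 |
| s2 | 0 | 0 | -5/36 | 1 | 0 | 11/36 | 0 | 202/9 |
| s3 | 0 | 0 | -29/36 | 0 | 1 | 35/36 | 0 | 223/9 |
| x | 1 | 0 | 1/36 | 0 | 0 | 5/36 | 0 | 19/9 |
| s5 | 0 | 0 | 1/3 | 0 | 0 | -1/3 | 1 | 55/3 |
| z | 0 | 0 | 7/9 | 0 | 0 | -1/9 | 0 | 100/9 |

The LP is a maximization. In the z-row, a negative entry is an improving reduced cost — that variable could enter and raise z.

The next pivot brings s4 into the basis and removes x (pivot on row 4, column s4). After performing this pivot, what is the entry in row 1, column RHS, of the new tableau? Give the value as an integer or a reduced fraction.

Pivot element is row 4, column s4: 5/36.
Normalize row 4: new (row 4, RHS) = (19/9)/(5/36) = 76/5.
row 1 ← row 1 − (-1/6)·(new row 4): 2/3 − (-1/6)·(76/5) = 16/5.

16/5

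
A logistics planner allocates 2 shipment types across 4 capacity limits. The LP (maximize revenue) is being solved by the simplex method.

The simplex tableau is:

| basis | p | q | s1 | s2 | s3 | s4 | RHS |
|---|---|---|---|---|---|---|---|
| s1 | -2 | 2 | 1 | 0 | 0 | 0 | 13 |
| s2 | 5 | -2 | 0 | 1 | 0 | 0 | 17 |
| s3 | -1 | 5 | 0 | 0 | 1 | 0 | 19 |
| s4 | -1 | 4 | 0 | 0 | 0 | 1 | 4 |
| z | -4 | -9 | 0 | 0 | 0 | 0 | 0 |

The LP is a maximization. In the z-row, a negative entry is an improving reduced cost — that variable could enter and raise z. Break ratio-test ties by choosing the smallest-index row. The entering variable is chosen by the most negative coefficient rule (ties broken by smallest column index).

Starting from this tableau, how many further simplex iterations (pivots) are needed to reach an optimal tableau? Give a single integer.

pivot: q in, s4 out → z = 9
pivot: p in, s2 out → z = 637/18
No improving column remains; optimal.

2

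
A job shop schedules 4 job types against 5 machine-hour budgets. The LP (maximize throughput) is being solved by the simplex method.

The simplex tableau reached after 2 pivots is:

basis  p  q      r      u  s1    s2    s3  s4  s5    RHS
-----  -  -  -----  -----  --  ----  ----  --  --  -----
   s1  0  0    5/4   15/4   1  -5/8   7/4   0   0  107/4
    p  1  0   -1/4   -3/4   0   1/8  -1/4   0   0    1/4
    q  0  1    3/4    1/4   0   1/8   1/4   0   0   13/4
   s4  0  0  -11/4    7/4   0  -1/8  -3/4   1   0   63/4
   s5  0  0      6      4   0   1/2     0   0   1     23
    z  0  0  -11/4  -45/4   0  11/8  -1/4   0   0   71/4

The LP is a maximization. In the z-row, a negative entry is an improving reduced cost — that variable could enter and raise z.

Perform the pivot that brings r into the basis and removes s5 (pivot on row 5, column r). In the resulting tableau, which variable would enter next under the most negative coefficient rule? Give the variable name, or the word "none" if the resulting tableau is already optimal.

Pivot element 6. New z-row = old z-row − (-11/4)·(row 5/6).
Updated z-row coefficients: p: 0, q: 0, r: 0, u: -113/12, s1: 0, s2: 77/48, s3: -1/4, s4: 0, s5: 11/24.
The most negative is -113/12 in column u, so u would enter next.

u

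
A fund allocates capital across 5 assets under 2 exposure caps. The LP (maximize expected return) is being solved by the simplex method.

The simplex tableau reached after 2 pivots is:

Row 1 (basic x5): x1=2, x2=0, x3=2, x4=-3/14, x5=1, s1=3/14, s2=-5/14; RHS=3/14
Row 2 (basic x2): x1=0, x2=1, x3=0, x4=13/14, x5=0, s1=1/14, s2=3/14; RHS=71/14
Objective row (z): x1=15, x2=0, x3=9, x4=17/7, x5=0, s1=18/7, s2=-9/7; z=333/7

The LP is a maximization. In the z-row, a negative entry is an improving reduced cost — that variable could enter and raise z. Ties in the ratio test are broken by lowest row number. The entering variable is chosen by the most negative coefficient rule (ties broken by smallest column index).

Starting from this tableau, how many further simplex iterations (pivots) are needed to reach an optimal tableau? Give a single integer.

pivot: s2 in, x2 out → z = 78
No improving column remains; optimal.

1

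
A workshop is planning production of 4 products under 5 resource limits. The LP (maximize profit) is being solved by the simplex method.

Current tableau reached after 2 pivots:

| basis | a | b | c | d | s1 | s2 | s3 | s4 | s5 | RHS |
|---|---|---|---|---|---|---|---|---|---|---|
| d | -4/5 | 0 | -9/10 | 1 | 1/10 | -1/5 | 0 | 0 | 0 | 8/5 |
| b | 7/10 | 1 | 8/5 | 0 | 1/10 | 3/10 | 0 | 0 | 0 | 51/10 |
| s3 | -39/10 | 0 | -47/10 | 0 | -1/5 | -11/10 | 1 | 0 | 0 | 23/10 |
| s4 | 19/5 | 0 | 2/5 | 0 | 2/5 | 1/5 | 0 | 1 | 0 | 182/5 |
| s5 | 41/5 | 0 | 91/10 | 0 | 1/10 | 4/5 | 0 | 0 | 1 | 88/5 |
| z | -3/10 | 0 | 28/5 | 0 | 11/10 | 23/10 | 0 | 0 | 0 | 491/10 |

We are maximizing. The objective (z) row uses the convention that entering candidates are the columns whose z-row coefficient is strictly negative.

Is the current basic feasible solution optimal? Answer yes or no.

no

Column a has objective-row coefficient -3/10, which is negative; an improving pivot exists, so not yet optimal.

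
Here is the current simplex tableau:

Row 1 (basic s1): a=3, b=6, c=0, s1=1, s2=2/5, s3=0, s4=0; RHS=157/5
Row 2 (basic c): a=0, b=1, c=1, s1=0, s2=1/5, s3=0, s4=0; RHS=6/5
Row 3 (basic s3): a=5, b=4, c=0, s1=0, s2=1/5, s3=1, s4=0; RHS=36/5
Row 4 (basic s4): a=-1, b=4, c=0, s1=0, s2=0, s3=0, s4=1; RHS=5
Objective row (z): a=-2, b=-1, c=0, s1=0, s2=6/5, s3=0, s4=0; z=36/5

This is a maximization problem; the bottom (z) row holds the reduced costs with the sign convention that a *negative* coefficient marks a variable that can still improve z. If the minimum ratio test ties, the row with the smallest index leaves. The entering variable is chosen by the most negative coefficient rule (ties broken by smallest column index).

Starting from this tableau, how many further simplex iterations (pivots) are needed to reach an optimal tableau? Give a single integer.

pivot: a in, s3 out → z = 252/25
No improving column remains; optimal.

1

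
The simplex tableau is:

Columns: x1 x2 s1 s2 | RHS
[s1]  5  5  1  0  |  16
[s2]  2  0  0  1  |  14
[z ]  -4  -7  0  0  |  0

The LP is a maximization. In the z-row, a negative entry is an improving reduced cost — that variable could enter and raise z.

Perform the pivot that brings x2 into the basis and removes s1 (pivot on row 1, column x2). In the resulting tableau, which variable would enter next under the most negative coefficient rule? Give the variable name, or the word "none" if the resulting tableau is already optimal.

Pivot element 5. New z-row = old z-row − (-7)·(row 1/5).
Updated z-row coefficients: x1: 3, x2: 0, s1: 7/5, s2: 0.
No coefficient is strictly negative; the tableau after this pivot is optimal.

none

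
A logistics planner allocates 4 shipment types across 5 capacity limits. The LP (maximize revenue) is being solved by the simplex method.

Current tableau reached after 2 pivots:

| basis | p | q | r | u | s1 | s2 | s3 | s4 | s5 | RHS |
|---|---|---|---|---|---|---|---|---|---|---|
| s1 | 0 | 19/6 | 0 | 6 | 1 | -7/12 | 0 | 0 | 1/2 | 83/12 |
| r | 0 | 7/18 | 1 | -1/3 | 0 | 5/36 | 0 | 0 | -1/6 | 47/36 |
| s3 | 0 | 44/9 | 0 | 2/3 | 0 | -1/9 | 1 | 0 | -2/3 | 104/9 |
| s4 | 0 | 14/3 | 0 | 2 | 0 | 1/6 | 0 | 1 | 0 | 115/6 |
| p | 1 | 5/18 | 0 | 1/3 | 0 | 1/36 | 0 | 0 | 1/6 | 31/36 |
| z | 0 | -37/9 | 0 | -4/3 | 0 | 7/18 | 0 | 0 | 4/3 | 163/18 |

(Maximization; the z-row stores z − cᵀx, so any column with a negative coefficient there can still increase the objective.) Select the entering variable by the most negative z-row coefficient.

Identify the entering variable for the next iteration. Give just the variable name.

q

Objective-row coefficients: p: 0, q: -37/9, r: 0, u: -4/3, s1: 0, s2: 7/18, s3: 0, s4: 0, s5: 4/3.
The most negative is -37/9 in column q, so q enters.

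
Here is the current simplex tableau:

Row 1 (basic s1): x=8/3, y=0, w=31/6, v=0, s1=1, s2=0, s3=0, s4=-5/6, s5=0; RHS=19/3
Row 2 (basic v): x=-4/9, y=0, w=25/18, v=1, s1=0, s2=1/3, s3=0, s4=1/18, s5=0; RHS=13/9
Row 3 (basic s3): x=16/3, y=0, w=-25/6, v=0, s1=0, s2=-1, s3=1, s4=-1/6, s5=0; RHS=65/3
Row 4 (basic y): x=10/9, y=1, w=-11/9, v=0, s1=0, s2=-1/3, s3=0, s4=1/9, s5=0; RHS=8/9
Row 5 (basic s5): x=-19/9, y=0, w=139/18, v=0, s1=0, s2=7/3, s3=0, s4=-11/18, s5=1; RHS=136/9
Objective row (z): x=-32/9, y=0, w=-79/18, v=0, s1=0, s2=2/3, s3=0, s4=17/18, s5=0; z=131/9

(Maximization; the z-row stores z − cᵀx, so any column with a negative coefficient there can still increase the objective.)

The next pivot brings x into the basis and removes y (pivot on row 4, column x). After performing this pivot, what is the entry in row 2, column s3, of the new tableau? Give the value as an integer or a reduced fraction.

Pivot element is row 4, column x: 10/9.
Normalize row 4: new (row 4, s3) = 0/(10/9) = 0.
row 2 ← row 2 − (-4/9)·(new row 4): 0 − (-4/9)·0 = 0.

0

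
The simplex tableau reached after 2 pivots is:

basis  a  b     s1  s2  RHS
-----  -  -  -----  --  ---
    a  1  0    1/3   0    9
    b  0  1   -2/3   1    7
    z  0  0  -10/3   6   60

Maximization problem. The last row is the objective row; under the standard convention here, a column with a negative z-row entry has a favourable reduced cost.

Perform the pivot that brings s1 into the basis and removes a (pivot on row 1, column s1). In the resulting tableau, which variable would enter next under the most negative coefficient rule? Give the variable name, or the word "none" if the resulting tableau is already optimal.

Pivot element 1/3. New z-row = old z-row − (-10/3)·(row 1/(1/3)).
Updated z-row coefficients: a: 10, b: 0, s1: 0, s2: 6.
No coefficient is strictly negative; the tableau after this pivot is optimal.

none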